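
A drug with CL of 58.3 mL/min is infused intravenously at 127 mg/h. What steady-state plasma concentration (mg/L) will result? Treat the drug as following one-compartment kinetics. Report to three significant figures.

36.3 mg/L

CL = 58.3 mL/min = 58.3 × 0.06 = 3.498 L/h
Css = rate / CL = 127 / 3.498 = 36.31 mg/L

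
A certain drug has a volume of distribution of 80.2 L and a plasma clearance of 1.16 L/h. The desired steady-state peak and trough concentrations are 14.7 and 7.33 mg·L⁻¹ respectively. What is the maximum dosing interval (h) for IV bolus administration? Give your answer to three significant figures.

48.1 h

k = CL / Vd = 1.160 / 80.20 = 0.01446 h⁻¹
Between IV bolus doses, concentration decays as C = C₀·e^(−kτ), so C_peak/C_trough = e^(kτ).
τ_max = ln(C_peak/C_trough) / k = ln(14.7/7.33) / 0.01446 = 0.6959 / 0.01446 = 48.13 h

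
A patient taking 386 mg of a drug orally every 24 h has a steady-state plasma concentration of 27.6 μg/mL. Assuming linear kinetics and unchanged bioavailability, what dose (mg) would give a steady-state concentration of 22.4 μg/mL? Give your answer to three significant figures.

With linear kinetics, Css is proportional to dose rate (D/τ) at fixed clearance.
D₂ = D₁ × (Css,target / Css,current) = 386 × 22.4/27.6 = 313.3 mg

313 mg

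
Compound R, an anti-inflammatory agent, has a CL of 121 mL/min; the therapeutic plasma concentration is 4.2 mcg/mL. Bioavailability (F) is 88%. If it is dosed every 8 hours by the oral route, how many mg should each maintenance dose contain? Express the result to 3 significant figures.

277 mg

CL = 121 mL/min × 60/1000 = 7.260 L/h
D = CL × Css × τ / F = 7.260 × 4.2 × 8 / 0.88 = 277.2 mg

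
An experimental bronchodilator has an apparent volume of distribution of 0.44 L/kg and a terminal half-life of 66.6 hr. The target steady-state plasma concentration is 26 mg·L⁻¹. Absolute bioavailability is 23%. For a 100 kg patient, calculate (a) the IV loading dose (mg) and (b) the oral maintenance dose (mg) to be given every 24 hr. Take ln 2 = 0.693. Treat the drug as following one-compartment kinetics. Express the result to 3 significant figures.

(a) 1140 mg; (b) 1240 mg

Total Vd = 0.44 × 100 = 44.00 L
LD = Vd × C = 44.00 × 26 = 1144 mg
CL = 0.693 × Vd / t½ = 0.693 × 44.00 / 66.6 = 0.4578 L/h
D = CL × Css × τ / F = 0.4578 × 26 × 24 / 0.23 = 1242 mg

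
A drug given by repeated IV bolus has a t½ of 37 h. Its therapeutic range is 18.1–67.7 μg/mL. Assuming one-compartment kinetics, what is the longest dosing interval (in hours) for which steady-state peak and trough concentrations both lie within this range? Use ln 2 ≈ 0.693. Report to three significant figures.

70.4 h

k = 0.693 / t½ = 0.693 / 37 = 0.01873 h⁻¹
Between IV bolus doses, concentration decays as C = C₀·e^(−kτ), so C_peak/C_trough = e^(kτ).
τ_max = ln(C_peak/C_trough) / k = ln(67.7/18.1) / 0.01873 = 1.319 / 0.01873 = 70.42 h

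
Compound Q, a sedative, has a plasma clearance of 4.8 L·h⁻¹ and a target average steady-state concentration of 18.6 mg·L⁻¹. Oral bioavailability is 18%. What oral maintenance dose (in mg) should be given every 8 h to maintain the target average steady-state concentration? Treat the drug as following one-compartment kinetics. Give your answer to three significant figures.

D = CL × Css × τ / F = 4.800 × 18.6 × 8 / 0.18 = 3968 mg

3970 mg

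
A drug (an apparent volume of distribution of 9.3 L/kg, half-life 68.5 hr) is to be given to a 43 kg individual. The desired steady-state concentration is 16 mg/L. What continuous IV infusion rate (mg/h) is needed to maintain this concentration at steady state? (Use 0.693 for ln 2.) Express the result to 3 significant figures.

Vd = 9.3 L/kg × 43 kg = 399.9 L
CL = 0.693 × Vd / t½ = 0.693 × 399.9 / 68.5 = 4.046 L/h
Infusion rate = CL × Css = 4.046 × 16 = 64.74 mg/h

64.7 mg/h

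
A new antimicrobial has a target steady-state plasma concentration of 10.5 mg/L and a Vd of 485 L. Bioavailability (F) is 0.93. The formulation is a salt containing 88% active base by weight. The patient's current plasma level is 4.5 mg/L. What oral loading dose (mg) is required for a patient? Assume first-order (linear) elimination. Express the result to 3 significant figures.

The loading dose fills Vd to the target concentration.
Concentration deficit ΔC = 10.5 − 4.5 = 6.000 mg/L
LD = Vd × ΔC / F / S = 485.0 × 6.000 / 0.93 / 0.88 = 3556 mg

3560 mg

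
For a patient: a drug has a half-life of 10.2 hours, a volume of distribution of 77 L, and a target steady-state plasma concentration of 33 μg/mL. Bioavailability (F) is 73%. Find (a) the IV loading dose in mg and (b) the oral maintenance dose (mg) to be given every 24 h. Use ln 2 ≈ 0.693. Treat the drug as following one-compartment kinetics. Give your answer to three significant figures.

(a) 2540 mg; (b) 5680 mg

LD = Vd × C = 77.00 × 33 = 2541 mg
CL = 0.693 × Vd / t½ = 0.693 × 77.00 / 10.2 = 5.231 L/h
D = CL × Css × τ / F = 5.231 × 33 × 24 / 0.73 = 5675 mg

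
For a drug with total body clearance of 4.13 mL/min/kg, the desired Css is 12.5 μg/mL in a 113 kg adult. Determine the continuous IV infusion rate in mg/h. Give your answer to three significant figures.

350 mg/h

CL = 4.13 mL/min/kg × 113 kg = 466.7 mL/min = 466.7 × 60/1000 = 28.00 L/h
Infusion rate = CL · Css = 28.00 L/h × 12.5 mg/L = 350.0 mg/h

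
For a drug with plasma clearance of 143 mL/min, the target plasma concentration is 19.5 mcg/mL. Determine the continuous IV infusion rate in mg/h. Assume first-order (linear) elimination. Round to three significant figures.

167 mg/h

Convert clearance: 143 mL/min × 60 min/h ÷ 1000 mL/L = 8.580 L/h
At steady state, infusion rate equals elimination rate: rate in = CL × Css.
Rate = CL × Css = 8.580 × 19.5 = 167.3 mg/h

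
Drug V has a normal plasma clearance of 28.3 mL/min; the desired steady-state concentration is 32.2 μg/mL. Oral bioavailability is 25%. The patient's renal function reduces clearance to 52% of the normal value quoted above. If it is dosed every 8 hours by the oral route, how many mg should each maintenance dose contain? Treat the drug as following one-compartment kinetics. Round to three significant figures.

Convert clearance: 28.3 mL/min × 60 min/h ÷ 1000 mL/L = 1.698 L/h
Patient clearance = 0.52 × 1.698 = 0.8830 L/h
At steady state, dose per interval replaces the amount cleared in that interval: F·D/τ = CL·Css.
D = CL × Css × τ / F = 0.8830 × 32.2 × 8 / 0.25 = 909.8 mg

910 mg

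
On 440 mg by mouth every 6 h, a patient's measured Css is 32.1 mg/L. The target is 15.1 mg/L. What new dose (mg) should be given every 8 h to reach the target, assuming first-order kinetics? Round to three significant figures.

With linear kinetics, Css is proportional to dose rate (D/τ) at fixed clearance.
D₂ = D₁ × (Css,target / Css,current) × (τ₂/τ₁) = 440 × (15.1/32.1) × (8/6) = 276.0 mg

276 mg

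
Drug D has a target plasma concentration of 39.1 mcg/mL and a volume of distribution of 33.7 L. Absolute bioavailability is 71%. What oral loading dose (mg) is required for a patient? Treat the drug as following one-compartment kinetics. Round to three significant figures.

1860 mg

LD = Vd × C / F = 33.70 × 39.10 / 0.71 = 1856 mg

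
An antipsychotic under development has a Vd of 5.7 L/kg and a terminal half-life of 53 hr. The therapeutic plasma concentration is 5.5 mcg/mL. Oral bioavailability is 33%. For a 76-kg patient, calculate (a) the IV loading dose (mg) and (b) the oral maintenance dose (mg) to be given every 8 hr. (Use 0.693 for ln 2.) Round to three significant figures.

(a) 2380 mg; (b) 755 mg

Vd = 5.7 L/kg × 76 kg = 433.2 L
LD = Vd × C = 433.2 × 5.5 = 2383 mg
CL = 0.693 × Vd / t½ = 0.693 × 433.2 / 53 = 5.664 L/h
D = CL × Css × τ / F = 5.664 × 5.5 × 8 / 0.33 = 755.2 mg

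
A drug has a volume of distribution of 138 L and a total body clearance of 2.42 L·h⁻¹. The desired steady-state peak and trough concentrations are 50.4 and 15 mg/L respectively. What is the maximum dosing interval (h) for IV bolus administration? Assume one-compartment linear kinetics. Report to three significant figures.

69.1 h

k = CL / Vd = 2.420 / 138.0 = 0.01754 h⁻¹
Between IV bolus doses, concentration decays as C = C₀·e^(−kτ), so C_peak/C_trough = e^(kτ).
τ_max = ln(C_peak/C_trough) / k = ln(50.4/15) / 0.01754 = 1.212 / 0.01754 = 69.10 h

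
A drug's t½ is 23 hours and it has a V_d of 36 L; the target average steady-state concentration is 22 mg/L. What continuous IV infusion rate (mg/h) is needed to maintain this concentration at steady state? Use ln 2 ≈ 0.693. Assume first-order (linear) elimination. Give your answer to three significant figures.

23.9 mg/h

CL = 0.693 × Vd / t½ = 0.693 × 36.00 / 23 = 1.085 L/h
Infusion rate = CL × Css = 1.085 × 22 = 23.87 mg/h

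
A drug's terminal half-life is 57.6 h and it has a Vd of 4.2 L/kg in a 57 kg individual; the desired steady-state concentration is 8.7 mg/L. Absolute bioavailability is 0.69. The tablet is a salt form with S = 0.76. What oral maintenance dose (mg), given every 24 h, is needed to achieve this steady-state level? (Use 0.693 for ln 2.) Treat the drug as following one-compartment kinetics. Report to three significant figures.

Total Vd = 4.2 × 57 = 239.4 L
CL = ln 2 · Vd / t½ = 0.693 × 239.4 / 57.6 = 2.880 L/h
D = CL × Css × τ / F / S = 2.880 × 8.7 × 24 / 0.69 / 0.76 = 1147 mg

1150 mg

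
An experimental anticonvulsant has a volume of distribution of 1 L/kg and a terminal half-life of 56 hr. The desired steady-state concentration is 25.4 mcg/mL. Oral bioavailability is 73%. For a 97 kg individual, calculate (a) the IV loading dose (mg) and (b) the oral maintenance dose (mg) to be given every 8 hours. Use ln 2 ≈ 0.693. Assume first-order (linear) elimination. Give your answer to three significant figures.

Vd(total) = 97 kg × 1 L/kg = 97.00 L
LD = Vd × C = 97.00 × 25.4 = 2464 mg
CL = 0.693 × Vd / t½ = 0.693 × 97.00 / 56 = 1.200 L/h
D = CL × Css × τ / F = 1.200 × 25.4 × 8 / 0.73 = 334.0 mg

(a) 2460 mg; (b) 334 mg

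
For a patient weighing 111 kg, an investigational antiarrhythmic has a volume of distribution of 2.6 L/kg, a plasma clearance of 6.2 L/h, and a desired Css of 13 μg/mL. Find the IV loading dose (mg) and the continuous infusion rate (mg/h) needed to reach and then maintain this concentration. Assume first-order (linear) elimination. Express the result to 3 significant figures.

Vd(total) = 111 kg × 2.6 L/kg = 288.6 L
Loading: fill Vd to C_target → 288.6 L × 13 mg/L = 3752 mg
Maintenance: replace elimination → rate = CL × Css = 6.200 × 13 = 80.60 mg/h

(a) 3750 mg; (b) 80.6 mg/h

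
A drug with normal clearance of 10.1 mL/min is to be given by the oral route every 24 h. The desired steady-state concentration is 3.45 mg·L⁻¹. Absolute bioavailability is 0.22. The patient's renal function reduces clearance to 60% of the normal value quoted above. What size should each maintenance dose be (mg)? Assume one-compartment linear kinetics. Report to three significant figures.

CL = 10.1 mL/min × 60/1000 = 0.6060 L/h
Patient clearance = 0.6 × 0.6060 = 0.3636 L/h
At steady state, dose per interval replaces the amount cleared in that interval: F·D/τ = CL·Css.
D = CL × Css × τ / F = 0.3636 × 3.45 × 24 / 0.22 = 136.8 mg

137 mg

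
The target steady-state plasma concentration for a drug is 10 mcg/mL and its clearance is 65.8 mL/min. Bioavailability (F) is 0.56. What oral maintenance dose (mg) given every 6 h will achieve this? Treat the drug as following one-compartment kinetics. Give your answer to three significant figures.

423 mg

Convert clearance: 65.8 mL/min × 60 min/h ÷ 1000 mL/L = 3.948 L/h
D = CL × Css × τ / F = 3.948 × 10 × 6 / 0.56 = 423.0 mg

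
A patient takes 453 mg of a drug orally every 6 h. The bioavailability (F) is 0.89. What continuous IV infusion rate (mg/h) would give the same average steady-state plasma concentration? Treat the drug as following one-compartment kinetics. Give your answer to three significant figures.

Equivalent systemic input: infusion rate = F·D/τ.
Rate = 0.89 × 453 / 6 = 67.20 mg/h

67.2 mg/h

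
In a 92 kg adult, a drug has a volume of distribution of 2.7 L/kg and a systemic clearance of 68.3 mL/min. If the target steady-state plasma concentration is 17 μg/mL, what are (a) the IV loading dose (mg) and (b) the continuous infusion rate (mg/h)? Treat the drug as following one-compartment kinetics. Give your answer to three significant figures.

(a) 4220 mg; (b) 69.7 mg/h

Vd(total) = 92 kg × 2.7 L/kg = 248.4 L
Loading dose = Vd × C = 248.4 × 17 = 4223 mg
Convert clearance: 68.3 mL/min × 60 min/h ÷ 1000 mL/L = 4.098 L/h
Maintenance: replace elimination → rate = CL × Css = 4.098 × 17 = 69.67 mg/h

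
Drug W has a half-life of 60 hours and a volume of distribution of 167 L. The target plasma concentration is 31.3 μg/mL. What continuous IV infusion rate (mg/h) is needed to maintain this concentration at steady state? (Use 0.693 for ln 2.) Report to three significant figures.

60.4 mg/h

k = 0.693/60 = 0.01155 h⁻¹, so CL = k·Vd = 0.01155 × 167.0 = 1.929 L/h
Infusion rate = CL × Css = 1.929 × 31.3 = 60.38 mg/h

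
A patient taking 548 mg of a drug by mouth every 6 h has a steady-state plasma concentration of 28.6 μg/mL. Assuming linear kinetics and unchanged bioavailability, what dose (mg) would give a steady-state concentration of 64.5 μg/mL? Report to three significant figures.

1240 mg

With linear kinetics, Css is proportional to dose rate (D/τ) at fixed clearance.
D₂ = D₁ × (Css,target / Css,current) = 548 × 64.5/28.6 = 1236 mg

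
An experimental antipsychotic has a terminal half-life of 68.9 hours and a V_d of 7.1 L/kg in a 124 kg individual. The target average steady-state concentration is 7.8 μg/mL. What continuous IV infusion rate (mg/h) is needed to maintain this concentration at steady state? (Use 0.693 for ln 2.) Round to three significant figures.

69.1 mg/h

Vd = 7.1 L/kg × 124 kg = 880.4 L
k = 0.693/68.9 = 0.01006 h⁻¹, so CL = k·Vd = 0.01006 × 880.4 = 8.857 L/h
Infusion rate = CL × Css = 8.857 × 7.8 = 69.08 mg/h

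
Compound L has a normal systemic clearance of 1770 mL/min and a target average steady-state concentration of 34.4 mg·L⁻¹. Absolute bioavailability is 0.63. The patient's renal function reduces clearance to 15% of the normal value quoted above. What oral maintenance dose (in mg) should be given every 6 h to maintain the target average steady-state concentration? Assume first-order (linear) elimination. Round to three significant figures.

5220 mg

CL = 1770 mL/min × 60/1000 = 106.2 L/h
Patient clearance = 0.15 × 106.2 = 15.93 L/h
D = CL × Css × τ / F = 15.93 × 34.4 × 6 / 0.63 = 5219 mg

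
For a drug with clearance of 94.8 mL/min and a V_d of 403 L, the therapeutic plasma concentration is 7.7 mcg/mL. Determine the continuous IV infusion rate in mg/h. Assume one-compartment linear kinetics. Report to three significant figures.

Convert clearance: 94.8 mL/min × 60 min/h ÷ 1000 mL/L = 5.688 L/h
Infusion rate = CL · Css = 5.688 L/h × 7.7 mg/L = 43.80 mg/h

43.8 mg/h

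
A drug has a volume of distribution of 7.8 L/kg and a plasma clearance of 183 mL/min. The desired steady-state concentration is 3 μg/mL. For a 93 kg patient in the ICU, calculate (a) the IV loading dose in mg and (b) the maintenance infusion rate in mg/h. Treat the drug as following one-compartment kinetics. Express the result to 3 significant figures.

(a) 2180 mg; (b) 32.9 mg/h

Total Vd = 7.8 × 93 = 725.4 L
Loading dose = Vd × C = 725.4 × 3 = 2176 mg
CL = 183 mL/min = 183 × 0.06 = 10.98 L/h
Maintenance infusion rate = CL × Css = 10.98 × 3 = 32.94 mg/h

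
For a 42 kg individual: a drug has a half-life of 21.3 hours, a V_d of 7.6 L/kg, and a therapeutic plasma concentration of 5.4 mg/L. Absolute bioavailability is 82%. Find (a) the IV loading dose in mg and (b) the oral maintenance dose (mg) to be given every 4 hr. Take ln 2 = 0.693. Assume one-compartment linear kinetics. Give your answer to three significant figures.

(a) 1720 mg; (b) 274 mg

Vd = 7.6 L/kg × 42 kg = 319.2 L
LD = Vd × C = 319.2 × 5.4 = 1724 mg
CL = 0.693 × Vd / t½ = 0.693 × 319.2 / 21.3 = 10.39 L/h
D = CL × Css × τ / F = 10.39 × 5.4 × 4 / 0.82 = 273.7 mg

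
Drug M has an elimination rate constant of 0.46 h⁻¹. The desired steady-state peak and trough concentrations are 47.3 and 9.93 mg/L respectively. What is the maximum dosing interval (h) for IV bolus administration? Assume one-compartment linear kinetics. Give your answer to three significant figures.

Between IV bolus doses, concentration decays as C = C₀·e^(−kτ), so C_peak/C_trough = e^(kτ).
τ_max = ln(C_peak/C_trough) / k = ln(47.3/9.93) / 0.4600 = 1.561 / 0.4600 = 3.393 h

3.39 h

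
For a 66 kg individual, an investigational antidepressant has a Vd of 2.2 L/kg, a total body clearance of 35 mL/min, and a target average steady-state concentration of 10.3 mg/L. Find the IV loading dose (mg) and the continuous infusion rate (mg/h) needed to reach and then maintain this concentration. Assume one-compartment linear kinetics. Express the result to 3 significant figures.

(a) 1500 mg; (b) 21.6 mg/h

Vd(total) = 66 kg × 2.2 L/kg = 145.2 L
Loading dose = Vd × C = 145.2 × 10.3 = 1496 mg
CL = 35 mL/min × 60/1000 = 2.100 L/h
Infusion rate = 2.100 L/h × 10.3 mg/L = 21.63 mg/h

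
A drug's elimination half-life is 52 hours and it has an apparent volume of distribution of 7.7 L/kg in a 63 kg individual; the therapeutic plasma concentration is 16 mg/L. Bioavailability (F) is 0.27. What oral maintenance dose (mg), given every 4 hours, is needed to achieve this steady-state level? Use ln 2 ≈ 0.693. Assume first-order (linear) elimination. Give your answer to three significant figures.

Vd = 7.7 L/kg × 63 kg = 485.1 L
CL = ln 2 · Vd / t½ = 0.693 × 485.1 / 52 = 6.465 L/h
D = CL × Css × τ / F = 6.465 × 16 × 4 / 0.27 = 1532 mg

1530 mg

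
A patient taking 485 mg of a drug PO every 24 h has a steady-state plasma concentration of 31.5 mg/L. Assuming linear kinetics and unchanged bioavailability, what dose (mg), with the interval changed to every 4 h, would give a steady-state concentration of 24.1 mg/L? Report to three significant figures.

For first-order elimination, Css ∝ F·D/(CL·τ); F and CL are unchanged, so Css ∝ D/τ.
D₂ = D₁ × (Css,target / Css,current) × (τ₂/τ₁) = 485 × (24.1/31.5) × (4/24) = 61.84 mg

61.8 mg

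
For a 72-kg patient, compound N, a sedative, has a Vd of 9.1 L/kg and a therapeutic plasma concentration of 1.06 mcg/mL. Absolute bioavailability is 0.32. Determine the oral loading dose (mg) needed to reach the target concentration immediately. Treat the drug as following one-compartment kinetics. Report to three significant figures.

2170 mg

Vd(total) = 72 kg × 9.1 L/kg = 655.2 L
LD = Vd × C / F = 655.2 × 1.060 / 0.32 = 2170 mg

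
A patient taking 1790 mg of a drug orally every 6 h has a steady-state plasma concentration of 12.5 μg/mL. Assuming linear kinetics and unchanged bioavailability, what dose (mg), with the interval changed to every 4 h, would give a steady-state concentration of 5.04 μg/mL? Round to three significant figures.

481 mg

With linear kinetics, Css is proportional to dose rate (D/τ) at fixed clearance.
D₂ = D₁ × (Css,target / Css,current) × (τ₂/τ₁) = 1790 × (5.04/12.5) × (4/6) = 481.2 mg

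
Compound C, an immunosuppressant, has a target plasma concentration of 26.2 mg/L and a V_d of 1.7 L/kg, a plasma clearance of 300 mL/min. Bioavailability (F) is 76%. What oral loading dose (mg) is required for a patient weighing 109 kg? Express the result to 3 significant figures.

Total Vd = 1.7 × 109 = 185.3 L
LD = Vd × C / F = 185.3 × 26.20 / 0.76 = 6388 mg

6390 mg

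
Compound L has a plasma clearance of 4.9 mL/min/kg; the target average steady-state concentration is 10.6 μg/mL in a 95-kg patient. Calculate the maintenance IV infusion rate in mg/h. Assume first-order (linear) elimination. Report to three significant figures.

CL = 4.9 mL/min/kg × 95 kg = 465.5 mL/min = 465.5 × 60/1000 = 27.93 L/h
R₀ = 27.93 × 10.6 = 296.1 mg/h

296 mg/h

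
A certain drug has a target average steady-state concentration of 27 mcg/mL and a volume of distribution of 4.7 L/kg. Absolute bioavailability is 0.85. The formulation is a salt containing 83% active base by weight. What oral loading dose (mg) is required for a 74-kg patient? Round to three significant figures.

Vd(total) = 74 kg × 4.7 L/kg = 347.8 L
LD = Vd × C / F / S = 347.8 × 27.00 / 0.85 / 0.83 = 13310 mg

13300 mg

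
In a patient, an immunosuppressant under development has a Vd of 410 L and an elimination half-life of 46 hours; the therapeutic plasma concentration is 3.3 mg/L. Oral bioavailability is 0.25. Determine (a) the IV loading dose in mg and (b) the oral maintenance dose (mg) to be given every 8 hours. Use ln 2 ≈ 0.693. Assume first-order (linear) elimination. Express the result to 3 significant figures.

LD = Vd × C = 410.0 × 3.3 = 1353 mg
CL = 0.693 × Vd / t½ = 0.693 × 410.0 / 46 = 6.177 L/h
D = CL × Css × τ / F = 6.177 × 3.3 × 8 / 0.25 = 652.3 mg

(a) 1350 mg; (b) 652 mg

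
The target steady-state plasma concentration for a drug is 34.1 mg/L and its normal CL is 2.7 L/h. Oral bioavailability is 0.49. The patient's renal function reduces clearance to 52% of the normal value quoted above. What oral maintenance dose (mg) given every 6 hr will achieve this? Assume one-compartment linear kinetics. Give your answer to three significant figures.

Patient clearance = 0.52 × 2.700 = 1.404 L/h
At steady state, dose per interval replaces the amount cleared in that interval: F·D/τ = CL·Css.
D = CL × Css × τ / F = 1.404 × 34.1 × 6 / 0.49 = 586.2 mg

586 mg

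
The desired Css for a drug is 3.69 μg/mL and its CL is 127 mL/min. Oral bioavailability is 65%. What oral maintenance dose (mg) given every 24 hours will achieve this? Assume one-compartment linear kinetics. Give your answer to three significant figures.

1040 mg

CL = 127 mL/min × 60/1000 = 7.620 L/h
D = CL × Css × τ / F = 7.620 × 3.69 × 24 / 0.65 = 1038 mg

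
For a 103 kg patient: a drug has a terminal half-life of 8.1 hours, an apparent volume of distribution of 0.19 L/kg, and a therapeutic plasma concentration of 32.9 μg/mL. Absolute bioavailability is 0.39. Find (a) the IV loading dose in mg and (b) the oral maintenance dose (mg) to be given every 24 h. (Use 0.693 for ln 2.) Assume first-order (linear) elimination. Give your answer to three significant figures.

(a) 644 mg; (b) 3390 mg

Vd = 0.19 L/kg × 103 kg = 19.57 L
LD = Vd × C = 19.57 × 32.9 = 643.9 mg
CL = 0.693 × Vd / t½ = 0.693 × 19.57 / 8.1 = 1.674 L/h
D = CL × Css × τ / F = 1.674 × 32.9 × 24 / 0.39 = 3389 mg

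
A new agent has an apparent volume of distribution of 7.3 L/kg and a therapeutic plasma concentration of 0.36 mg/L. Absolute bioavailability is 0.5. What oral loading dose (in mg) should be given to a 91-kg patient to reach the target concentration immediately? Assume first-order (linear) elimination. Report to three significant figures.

478 mg

Vd = 7.3 L/kg × 91 kg = 664.3 L
LD = Vd × C / F = 664.3 × 0.3600 / 0.5 = 478.3 mg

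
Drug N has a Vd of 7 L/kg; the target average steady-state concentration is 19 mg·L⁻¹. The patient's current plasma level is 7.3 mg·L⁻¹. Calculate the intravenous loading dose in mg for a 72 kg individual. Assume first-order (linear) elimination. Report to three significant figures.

5900 mg

Total Vd = 7 × 72 = 504.0 L
Concentration deficit ΔC = 19 − 7.3 = 11.70 mg/L
LD = Vd × ΔC = 504.0 × 11.70 = 5897 mg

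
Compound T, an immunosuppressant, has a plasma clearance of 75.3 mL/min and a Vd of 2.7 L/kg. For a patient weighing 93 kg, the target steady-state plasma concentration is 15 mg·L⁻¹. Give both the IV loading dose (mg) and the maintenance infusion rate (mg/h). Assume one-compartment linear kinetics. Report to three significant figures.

(a) 3770 mg; (b) 67.8 mg/h

Total Vd = 2.7 × 93 = 251.1 L
Loading: fill Vd to C_target → 251.1 L × 15 mg/L = 3767 mg
CL = 75.3 mL/min × 60/1000 = 4.518 L/h
Infusion rate = 4.518 L/h × 15 mg/L = 67.77 mg/h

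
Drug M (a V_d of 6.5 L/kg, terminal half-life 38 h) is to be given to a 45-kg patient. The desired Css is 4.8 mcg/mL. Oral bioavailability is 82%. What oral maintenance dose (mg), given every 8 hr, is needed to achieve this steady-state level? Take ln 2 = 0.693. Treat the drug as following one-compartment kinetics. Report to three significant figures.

250 mg

Total Vd = 6.5 × 45 = 292.5 L
k = 0.693/38 = 0.01824 h⁻¹, so CL = k·Vd = 0.01824 × 292.5 = 5.335 L/h
D = CL × Css × τ / F = 5.335 × 4.8 × 8 / 0.82 = 249.8 mg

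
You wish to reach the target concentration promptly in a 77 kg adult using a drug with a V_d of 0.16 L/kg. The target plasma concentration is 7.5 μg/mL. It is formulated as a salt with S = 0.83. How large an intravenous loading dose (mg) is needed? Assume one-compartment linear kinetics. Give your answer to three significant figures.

Vd = 0.16 L/kg × 77 kg = 12.32 L
LD = Vd × C / S = 12.32 × 7.500 / 0.83 = 111.3 mg

111 mg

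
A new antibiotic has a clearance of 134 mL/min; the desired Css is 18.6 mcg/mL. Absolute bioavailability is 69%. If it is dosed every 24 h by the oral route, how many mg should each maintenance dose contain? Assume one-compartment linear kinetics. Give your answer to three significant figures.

CL = 134 mL/min = 134 × 0.06 = 8.040 L/h
D = CL × Css × τ / F = 8.040 × 18.6 × 24 / 0.69 = 5202 mg

5200 mg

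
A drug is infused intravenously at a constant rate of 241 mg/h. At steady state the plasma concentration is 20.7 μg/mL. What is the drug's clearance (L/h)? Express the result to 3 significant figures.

11.6 L/h

At steady state, infusion rate = CL × Css, so CL = rate / Css.
CL = 241 / 20.7 = 11.64 L/h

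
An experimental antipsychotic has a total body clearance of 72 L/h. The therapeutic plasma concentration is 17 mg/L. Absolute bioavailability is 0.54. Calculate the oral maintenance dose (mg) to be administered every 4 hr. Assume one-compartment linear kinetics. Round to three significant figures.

9070 mg

At steady state, dose per interval replaces the amount cleared in that interval: F·D/τ = CL·Css.
D = CL × Css × τ / F = 72.00 × 17 × 4 / 0.54 = 9067 mg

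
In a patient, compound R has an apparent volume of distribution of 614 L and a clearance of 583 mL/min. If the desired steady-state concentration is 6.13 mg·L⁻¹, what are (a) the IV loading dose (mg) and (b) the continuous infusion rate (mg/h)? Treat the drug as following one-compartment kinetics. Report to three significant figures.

Loading: fill Vd to C_target → 614.0 L × 6.13 mg/L = 3764 mg
CL = 583 mL/min × 60/1000 = 34.98 L/h
Infusion rate = 34.98 L/h × 6.13 mg/L = 214.4 mg/h

(a) 3760 mg; (b) 214 mg/h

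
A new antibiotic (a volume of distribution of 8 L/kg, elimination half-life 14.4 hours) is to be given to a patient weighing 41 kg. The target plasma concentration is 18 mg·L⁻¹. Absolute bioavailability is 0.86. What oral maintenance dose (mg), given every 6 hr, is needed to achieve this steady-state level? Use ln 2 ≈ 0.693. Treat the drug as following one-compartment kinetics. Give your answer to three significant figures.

Total Vd = 8 × 41 = 328.0 L
CL = ln 2 · Vd / t½ = 0.693 × 328.0 / 14.4 = 15.79 L/h
D = CL × Css × τ / F = 15.79 × 18 × 6 / 0.86 = 1983 mg

1980 mg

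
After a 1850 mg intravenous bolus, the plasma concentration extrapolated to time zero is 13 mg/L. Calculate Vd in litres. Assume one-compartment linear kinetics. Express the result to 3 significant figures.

Immediately after an IV bolus, C₀ = Dose / Vd, so Vd = Dose / C₀.
Vd = 1850 / 13 = 142.3 L

142 L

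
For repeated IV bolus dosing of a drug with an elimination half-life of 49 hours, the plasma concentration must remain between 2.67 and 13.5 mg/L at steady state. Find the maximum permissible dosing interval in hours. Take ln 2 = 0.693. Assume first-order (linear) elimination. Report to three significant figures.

115 h

k = 0.693 / t½ = 0.693 / 49 = 0.01414 h⁻¹
Between IV bolus doses, concentration decays as C = C₀·e^(−kτ), so C_peak/C_trough = e^(kτ).
τ_max = ln(C_peak/C_trough) / k = ln(13.5/2.67) / 0.01414 = 1.621 / 0.01414 = 114.6 h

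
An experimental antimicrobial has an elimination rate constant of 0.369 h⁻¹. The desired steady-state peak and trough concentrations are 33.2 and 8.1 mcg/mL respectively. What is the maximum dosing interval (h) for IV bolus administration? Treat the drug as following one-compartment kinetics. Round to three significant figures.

Between IV bolus doses, concentration decays as C = C₀·e^(−kτ), so C_peak/C_trough = e^(kτ).
τ_max = ln(C_peak/C_trough) / k = ln(33.2/8.1) / 0.3690 = 1.411 / 0.3690 = 3.824 h

3.82 h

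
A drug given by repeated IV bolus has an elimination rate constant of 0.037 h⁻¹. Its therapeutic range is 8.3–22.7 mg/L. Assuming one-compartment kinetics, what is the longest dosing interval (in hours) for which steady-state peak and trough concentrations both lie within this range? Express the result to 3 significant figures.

27.2 h

Between IV bolus doses, concentration decays as C = C₀·e^(−kτ), so C_peak/C_trough = e^(kτ).
τ_max = ln(C_peak/C_trough) / k = ln(22.7/8.3) / 0.03700 = 1.006 / 0.03700 = 27.19 h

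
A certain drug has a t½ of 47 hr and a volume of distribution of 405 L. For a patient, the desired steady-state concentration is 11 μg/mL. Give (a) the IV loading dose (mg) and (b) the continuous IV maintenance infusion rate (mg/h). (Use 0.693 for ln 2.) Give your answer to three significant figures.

(a) 4460 mg; (b) 65.7 mg/h

LD = Vd × C = 405.0 × 11 = 4455 mg
CL = 0.693 × Vd / t½ = 0.693 × 405.0 / 47 = 5.972 L/h
Infusion rate = CL × Css = 5.972 × 11 = 65.69 mg/h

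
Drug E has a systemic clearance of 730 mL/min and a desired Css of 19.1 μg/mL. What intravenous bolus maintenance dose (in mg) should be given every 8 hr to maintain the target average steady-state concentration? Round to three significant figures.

CL = 730 mL/min = 730 × 0.06 = 43.80 L/h
D = CL × Css × τ = 43.80 × 19.1 × 8 = 6693 mg

6690 mg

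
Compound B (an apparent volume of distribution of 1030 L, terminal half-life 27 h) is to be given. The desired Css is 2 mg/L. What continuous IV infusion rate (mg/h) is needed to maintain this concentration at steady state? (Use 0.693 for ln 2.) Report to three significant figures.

52.9 mg/h

CL = 0.693 × Vd / t½ = 0.693 × 1030 / 27 = 26.44 L/h
Infusion rate = CL × Css = 26.44 × 2 = 52.88 mg/h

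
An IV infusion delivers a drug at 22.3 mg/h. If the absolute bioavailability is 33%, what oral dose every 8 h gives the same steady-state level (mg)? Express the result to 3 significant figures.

541 mg

To maintain the same Css, the systemic dosing rate must be unchanged: F·D/τ = infusion rate.
D = rate × τ / F = 22.3 × 8 / 0.33 = 540.6 mg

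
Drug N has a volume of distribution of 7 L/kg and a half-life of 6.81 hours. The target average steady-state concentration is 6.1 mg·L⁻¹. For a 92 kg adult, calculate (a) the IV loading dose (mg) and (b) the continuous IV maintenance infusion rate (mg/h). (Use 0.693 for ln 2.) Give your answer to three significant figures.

Vd(total) = 92 kg × 7 L/kg = 644.0 L
LD = Vd × C = 644.0 × 6.1 = 3928 mg
CL = 0.693 × Vd / t½ = 0.693 × 644.0 / 6.81 = 65.53 L/h
Infusion rate = CL × Css = 65.53 × 6.1 = 399.7 mg/h

(a) 3930 mg; (b) 400 mg/h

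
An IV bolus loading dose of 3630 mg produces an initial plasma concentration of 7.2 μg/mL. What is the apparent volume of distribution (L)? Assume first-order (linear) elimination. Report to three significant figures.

Immediately after an IV bolus, C₀ = Dose / Vd, so Vd = Dose / C₀.
Vd = 3630 / 7.2 = 504.2 L

504 L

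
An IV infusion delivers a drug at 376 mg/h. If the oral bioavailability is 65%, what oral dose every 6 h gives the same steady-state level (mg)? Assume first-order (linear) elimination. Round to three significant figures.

3470 mg

To maintain the same Css, the systemic dosing rate must be unchanged: F·D/τ = infusion rate.
D = rate × τ / F = 376 × 6 / 0.65 = 3471 mg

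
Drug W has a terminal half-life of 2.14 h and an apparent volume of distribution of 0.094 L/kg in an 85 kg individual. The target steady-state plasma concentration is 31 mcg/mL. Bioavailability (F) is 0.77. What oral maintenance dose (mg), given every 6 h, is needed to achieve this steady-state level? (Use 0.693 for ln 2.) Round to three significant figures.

Vd = 0.094 L/kg × 85 kg = 7.990 L
CL = 0.693 × Vd / t½ = 0.693 × 7.990 / 2.14 = 2.587 L/h
D = CL × Css × τ / F = 2.587 × 31 × 6 / 0.77 = 624.9 mg

625 mg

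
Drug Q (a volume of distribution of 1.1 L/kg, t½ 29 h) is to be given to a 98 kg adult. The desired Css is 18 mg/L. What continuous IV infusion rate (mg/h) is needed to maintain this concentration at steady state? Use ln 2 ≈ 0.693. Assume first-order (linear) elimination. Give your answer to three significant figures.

Vd(total) = 98 kg × 1.1 L/kg = 107.8 L
CL = 0.693 × Vd / t½ = 0.693 × 107.8 / 29 = 2.576 L/h
Infusion rate = CL × Css = 2.576 × 18 = 46.37 mg/h

46.4 mg/h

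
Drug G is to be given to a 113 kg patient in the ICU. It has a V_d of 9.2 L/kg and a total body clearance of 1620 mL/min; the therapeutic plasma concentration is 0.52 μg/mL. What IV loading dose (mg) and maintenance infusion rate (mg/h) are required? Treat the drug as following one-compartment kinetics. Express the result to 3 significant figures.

Vd(total) = 113 kg × 9.2 L/kg = 1040 L
Loading: fill Vd to C_target → 1040 L × 0.52 mg/L = 540.8 mg
CL = 1620 mL/min × 60/1000 = 97.20 L/h
Maintenance: replace elimination → rate = CL × Css = 97.20 × 0.52 = 50.54 mg/h

(a) 541 mg; (b) 50.5 mg/h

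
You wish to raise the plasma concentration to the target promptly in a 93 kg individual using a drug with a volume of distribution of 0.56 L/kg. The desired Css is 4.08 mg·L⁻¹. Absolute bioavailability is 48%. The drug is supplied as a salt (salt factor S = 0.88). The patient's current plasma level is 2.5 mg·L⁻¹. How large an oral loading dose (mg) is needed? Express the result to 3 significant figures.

195 mg

Total Vd = 0.56 × 93 = 52.08 L
Concentration deficit ΔC = 4.08 − 2.5 = 1.580 mg/L
LD = Vd × ΔC / F / S = 52.08 × 1.580 / 0.48 / 0.88 = 194.8 mg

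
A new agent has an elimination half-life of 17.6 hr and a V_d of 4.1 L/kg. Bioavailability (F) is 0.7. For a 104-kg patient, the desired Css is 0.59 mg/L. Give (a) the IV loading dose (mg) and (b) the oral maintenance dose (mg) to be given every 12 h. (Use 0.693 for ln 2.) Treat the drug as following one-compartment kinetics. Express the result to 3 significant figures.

Total Vd = 4.1 × 104 = 426.4 L
LD = Vd × C = 426.4 × 0.59 = 251.6 mg
CL = 0.693 × Vd / t½ = 0.693 × 426.4 / 17.6 = 16.79 L/h
D = CL × Css × τ / F = 16.79 × 0.59 × 12 / 0.7 = 169.8 mg

(a) 252 mg; (b) 170 mg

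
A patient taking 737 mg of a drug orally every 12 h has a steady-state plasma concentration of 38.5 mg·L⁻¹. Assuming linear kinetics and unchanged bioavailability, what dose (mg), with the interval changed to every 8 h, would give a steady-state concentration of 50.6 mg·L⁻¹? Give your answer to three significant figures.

With linear kinetics, Css is proportional to dose rate (D/τ) at fixed clearance.
D₂ = D₁ × (Css,target / Css,current) × (τ₂/τ₁) = 737 × (50.6/38.5) × (8/12) = 645.8 mg

646 mg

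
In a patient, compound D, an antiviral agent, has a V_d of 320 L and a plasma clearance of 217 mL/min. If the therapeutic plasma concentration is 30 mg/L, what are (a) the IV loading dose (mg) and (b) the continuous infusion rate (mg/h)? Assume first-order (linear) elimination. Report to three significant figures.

LD = Vd · C_target = 320.0 × 30 = 9600 mg
CL = 217 mL/min = 217 × 0.06 = 13.02 L/h
Maintenance infusion rate = CL × Css = 13.02 × 30 = 390.6 mg/h

(a) 9600 mg; (b) 391 mg/h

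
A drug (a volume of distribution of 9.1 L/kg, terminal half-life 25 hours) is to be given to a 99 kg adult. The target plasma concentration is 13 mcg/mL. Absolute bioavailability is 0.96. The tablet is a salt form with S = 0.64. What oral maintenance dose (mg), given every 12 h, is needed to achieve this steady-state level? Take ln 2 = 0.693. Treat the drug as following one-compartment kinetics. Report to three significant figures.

Total Vd = 9.1 × 99 = 900.9 L
CL = ln 2 · Vd / t½ = 0.693 × 900.9 / 25 = 24.97 L/h
D = CL × Css × τ / F / S = 24.97 × 13 × 12 / 0.96 / 0.64 = 6340 mg

6340 mg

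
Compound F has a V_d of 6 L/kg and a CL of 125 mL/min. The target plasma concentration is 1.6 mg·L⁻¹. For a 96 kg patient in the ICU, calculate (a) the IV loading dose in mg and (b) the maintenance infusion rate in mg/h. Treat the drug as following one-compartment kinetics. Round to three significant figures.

(a) 922 mg; (b) 12.0 mg/h

Total Vd = 6 × 96 = 576.0 L
Loading dose = Vd × C = 576.0 × 1.6 = 921.6 mg
CL = 125 mL/min × 60/1000 = 7.500 L/h
Infusion rate = 7.500 L/h × 1.6 mg/L = 12.00 mg/h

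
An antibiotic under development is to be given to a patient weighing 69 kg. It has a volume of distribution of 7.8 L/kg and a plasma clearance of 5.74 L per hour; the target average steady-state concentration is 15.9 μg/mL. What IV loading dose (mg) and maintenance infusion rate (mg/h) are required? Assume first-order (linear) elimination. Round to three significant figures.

Vd = 7.8 L/kg × 69 kg = 538.2 L
Loading: fill Vd to C_target → 538.2 L × 15.9 mg/L = 8557 mg
Maintenance infusion rate = CL × Css = 5.740 × 15.9 = 91.27 mg/h

(a) 8560 mg; (b) 91.3 mg/h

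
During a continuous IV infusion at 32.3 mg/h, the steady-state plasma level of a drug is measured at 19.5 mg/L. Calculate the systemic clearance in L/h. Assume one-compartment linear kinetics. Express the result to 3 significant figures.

1.66 L/h

At steady state, infusion rate = CL × Css, so CL = rate / Css.
CL = 32.3 / 19.5 = 1.656 L/h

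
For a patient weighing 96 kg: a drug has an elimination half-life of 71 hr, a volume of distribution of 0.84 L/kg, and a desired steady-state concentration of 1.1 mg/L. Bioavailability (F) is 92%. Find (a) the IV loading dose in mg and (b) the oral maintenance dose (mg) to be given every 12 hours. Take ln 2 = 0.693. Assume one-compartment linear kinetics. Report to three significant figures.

Total Vd = 0.84 × 96 = 80.64 L
LD = Vd × C = 80.64 × 1.1 = 88.70 mg
CL = 0.693 × Vd / t½ = 0.693 × 80.64 / 71 = 0.7871 L/h
D = CL × Css × τ / F = 0.7871 × 1.1 × 12 / 0.92 = 11.29 mg

(a) 88.7 mg; (b) 11.3 mg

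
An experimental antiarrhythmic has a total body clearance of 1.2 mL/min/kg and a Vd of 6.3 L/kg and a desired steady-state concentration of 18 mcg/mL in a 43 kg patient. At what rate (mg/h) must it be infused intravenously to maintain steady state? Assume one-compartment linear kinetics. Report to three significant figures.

55.7 mg/h

CL = 1.2 mL/min/kg × 43 kg = 51.60 mL/min = 51.60 × 60/1000 = 3.096 L/h
Rate = CL × Css = 3.096 × 18 = 55.73 mg/h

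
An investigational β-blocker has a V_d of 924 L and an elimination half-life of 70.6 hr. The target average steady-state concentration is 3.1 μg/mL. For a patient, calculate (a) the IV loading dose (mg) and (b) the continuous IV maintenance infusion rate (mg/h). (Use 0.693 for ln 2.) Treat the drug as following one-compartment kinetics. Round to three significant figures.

(a) 2860 mg; (b) 28.1 mg/h

LD = Vd × C = 924.0 × 3.1 = 2864 mg
CL = 0.693 × Vd / t½ = 0.693 × 924.0 / 70.6 = 9.070 L/h
Infusion rate = CL × Css = 9.070 × 3.1 = 28.12 mg/h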